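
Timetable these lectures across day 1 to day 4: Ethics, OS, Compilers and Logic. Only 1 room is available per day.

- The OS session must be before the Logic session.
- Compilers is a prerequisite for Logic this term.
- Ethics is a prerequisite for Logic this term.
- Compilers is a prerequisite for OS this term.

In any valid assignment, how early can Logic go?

Precedence pushes Logic to at least day 3.
Logic at day 4 is achievable: Ethics=day 3, Logic=day 4, OS=day 2, Compilers=day 1.
Nothing earlier works — the capacity limit rule out every day before day 4.

day 4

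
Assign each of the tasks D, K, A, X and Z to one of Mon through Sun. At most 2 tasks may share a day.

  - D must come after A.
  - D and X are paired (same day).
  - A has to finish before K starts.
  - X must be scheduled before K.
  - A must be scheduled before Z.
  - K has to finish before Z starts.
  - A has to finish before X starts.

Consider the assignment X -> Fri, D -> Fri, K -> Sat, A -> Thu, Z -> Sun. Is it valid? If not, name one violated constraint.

Yes

D and X are paired (same day) — holds.
At most 2 tasks may share a day — holds.
X must be scheduled before K — holds.
A has to finish before X starts — holds.
D must come after A — holds.
A must be scheduled before Z — holds.
K has to finish before Z starts — holds.
A has to finish before K starts — holds.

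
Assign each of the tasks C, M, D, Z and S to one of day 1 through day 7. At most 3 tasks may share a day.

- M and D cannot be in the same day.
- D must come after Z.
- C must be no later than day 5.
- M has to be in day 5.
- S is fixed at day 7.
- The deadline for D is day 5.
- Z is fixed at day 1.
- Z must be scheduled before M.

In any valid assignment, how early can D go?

Precedence pushes D to at least day 2; D's own window allows nothing later than day 5.
D at day 2 is achievable: D=day 2; C=day 1; Z=day 1; M=day 5; S=day 7.

day 2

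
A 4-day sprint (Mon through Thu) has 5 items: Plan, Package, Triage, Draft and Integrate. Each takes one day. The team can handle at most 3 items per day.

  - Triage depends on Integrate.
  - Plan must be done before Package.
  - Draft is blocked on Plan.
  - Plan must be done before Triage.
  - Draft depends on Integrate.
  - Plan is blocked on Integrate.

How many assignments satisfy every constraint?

Splitting on Plan: it can be Tue (8), Wed (2). Listing each branch's schedules as (Package, Triage, Draft, Integrate):
Plan=Tue: (Wed,Wed,Wed,Mon) (Wed,Wed,Thu,Mon) (Wed,Thu,Wed,Mon) (Wed,Thu,Thu,Mon) (Thu,Wed,Wed,Mon) (Thu,Wed,Thu,Mon) (Thu,Thu,Wed,Mon) (Thu,Thu,Thu,Mon) — 8.
Plan=Wed: (Thu,Thu,Thu,Mon) (Thu,Thu,Thu,Tue) — 2.
Summing: 8 + 2 = 10.

10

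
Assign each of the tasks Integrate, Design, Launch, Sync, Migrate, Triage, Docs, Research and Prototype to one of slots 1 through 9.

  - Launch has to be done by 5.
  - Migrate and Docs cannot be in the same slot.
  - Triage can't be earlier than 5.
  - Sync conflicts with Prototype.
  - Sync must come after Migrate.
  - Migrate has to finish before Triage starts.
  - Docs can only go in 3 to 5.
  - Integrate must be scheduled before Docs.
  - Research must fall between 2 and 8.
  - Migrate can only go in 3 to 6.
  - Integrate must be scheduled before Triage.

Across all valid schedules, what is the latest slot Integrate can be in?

4

Downstream work caps Integrate at 4.
Integrate at 4 is achievable: Design=1; Prototype=1; Triage=5; Docs=5; Research=2; Migrate=3; Launch=1; Integrate=4; Sync=4.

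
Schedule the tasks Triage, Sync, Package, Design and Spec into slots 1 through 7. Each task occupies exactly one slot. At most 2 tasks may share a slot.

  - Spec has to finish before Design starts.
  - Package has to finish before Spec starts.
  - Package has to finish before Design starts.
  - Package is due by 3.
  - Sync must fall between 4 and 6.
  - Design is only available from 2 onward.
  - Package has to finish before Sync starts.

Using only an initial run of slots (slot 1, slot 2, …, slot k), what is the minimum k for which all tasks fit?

4

The precedence chain requires at least 3 distinct slots.
With at most 2 per slot and 5 tasks, at least 3 slots are needed.
Sync can't be placed before 4, so the schedule must run through at least slot 4.
4 works (last occupied slot: 4): for example Triage=1; Sync=4; Spec=2; Design=3; Package=1.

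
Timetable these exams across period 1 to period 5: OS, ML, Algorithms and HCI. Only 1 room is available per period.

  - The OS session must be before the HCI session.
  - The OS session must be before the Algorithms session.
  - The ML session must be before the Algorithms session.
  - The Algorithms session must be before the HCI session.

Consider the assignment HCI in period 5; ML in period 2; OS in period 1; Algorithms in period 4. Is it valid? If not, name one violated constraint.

Yes

Only 1 room is available per period — holds.
The OS session must be before the Algorithms session — holds.
The Algorithms session must be before the HCI session — holds.
The ML session must be before the Algorithms session — holds.
The OS session must be before the HCI session — holds.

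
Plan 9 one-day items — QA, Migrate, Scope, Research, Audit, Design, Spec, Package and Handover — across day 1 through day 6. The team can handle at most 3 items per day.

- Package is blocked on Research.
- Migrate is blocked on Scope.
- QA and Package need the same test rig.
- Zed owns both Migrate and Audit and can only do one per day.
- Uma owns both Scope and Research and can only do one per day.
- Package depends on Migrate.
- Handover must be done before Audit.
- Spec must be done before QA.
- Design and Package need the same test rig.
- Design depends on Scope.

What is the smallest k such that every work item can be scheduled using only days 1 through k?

The precedence chain requires at least 3 distinct days.
With at most 3 per day and 9 work items, at least 3 days are needed.
Could 3 days be enough, i.e. nothing placed later than day 3? No: QA must come after Spec (at day 1 or later) → {day 2, day 3}; Migrate must come after Scope (at day 1 or later) → {day 2, day 3}; Scope must come before Migrate (at day 3 or earlier) → {day 1, day 2}; Design must come after Scope (at day 1 or later) → {day 2, day 3}; Package must come after Research (at day 1 or later) → {day 2, day 3}; Research must come before Package (at day 3 or earlier) → {day 1, day 2}; Package must come after Migrate (at day 2 or later) → {day 3}; Migrate must come before Package (at day 3 or earlier) → {day 2}; Design can't share with Package (day 3) → {day 2}; QA can't share with Package (day 3) → {day 2}; Scope can't use day 2, already full with QA, Migrate and Design (limit 3) → {day 1}; Research can't use day 2, already full with QA, Migrate and Design (limit 3) → {day 1}; Research can't share with Scope (day 1) → nothing is left.
So 3 days is not enough.
4 works (last occupied day: day 4): for example Package=day 3, Handover=day 1, Design=day 4, Research=day 2, Migrate=day 2, QA=day 2, Audit=day 3, Spec=day 1, Scope=day 1.

4 days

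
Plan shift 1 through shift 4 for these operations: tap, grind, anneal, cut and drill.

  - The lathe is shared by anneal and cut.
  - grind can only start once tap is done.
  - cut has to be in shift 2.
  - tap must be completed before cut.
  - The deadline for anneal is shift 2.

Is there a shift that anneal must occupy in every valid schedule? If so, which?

shift 1

anneal's window is shift 1–shift 2.
cut is fixed at shift 2, and anneal can't share a shift with cut.
So anneal must be shift 1.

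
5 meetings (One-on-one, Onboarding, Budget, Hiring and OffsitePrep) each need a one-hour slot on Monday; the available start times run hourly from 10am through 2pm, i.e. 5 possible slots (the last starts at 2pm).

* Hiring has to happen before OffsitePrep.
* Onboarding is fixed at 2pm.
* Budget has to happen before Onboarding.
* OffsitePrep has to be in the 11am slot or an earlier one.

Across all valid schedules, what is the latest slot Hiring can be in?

Downstream work caps Hiring at 10am.
Hiring at 10am is achievable: Hiring -> 10am; One-on-one -> 10am; Budget -> 10am; OffsitePrep -> 11am; Onboarding -> 2pm.

10am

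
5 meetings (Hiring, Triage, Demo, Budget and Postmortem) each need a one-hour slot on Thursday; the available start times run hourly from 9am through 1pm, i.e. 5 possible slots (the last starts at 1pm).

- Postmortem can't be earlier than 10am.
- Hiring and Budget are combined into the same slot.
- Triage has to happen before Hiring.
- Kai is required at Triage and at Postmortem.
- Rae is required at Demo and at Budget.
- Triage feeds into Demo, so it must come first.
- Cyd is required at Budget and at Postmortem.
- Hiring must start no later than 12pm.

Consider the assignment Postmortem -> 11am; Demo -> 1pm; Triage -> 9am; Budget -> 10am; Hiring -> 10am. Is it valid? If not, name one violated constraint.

Rae is required at Demo and at Budget — holds.
Triage feeds into Demo, so it must come first — holds.
Postmortem can't be earlier than 10am — holds.
Kai is required at Triage and at Postmortem — holds.
Hiring must start no later than 12pm — holds.
Hiring and Budget are combined into the same slot — holds.
Cyd is required at Budget and at Postmortem — holds.
Triage has to happen before Hiring — holds.

Yes, all constraints hold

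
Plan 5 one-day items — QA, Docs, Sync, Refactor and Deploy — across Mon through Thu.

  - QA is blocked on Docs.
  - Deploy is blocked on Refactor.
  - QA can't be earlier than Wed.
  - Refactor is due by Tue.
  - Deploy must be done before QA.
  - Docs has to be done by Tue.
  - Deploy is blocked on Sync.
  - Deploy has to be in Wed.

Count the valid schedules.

8

Splitting on Docs: it can be Mon (4), Tue (4). Listing each branch's schedules as (QA, Sync, Refactor, Deploy):
Docs=Mon: (Thu,Mon,Mon,Wed) (Thu,Mon,Tue,Wed) (Thu,Tue,Mon,Wed) (Thu,Tue,Tue,Wed) — 4.
Docs=Tue: (Thu,Mon,Mon,Wed) (Thu,Mon,Tue,Wed) (Thu,Tue,Mon,Wed) (Thu,Tue,Tue,Wed) — 4.
Summing: 4 + 4 = 8.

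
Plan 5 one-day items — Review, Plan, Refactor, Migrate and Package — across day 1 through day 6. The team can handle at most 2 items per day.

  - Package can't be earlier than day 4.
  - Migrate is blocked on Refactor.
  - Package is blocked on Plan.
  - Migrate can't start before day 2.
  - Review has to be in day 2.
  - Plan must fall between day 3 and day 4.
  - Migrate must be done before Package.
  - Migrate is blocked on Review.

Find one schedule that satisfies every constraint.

Package -> day 4, Plan -> day 3, Review -> day 2, Refactor -> day 1, Migrate -> day 3

Checking: Plan(day 3) before Package(day 4); Migrate(day 3) before Package(day 4); Review(day 2) before Migrate(day 3); Refactor(day 1) before Migrate(day 3); Plan=day 3 in [day 3,day 4]; Migrate=day 3 in [day 2,day 6]; Review=day 2 in [day 2,day 2]; Package=day 4 in [day 4,day 6]; max 2 per day (cap 2).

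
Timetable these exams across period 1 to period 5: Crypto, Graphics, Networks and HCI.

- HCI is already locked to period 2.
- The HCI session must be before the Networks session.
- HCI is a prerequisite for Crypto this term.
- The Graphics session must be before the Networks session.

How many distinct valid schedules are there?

Splitting on Crypto: it can be period 3 (9), period 4 (9), period 5 (9). Listing each branch's schedules as (Graphics, Networks, HCI) by period number:
Crypto=period 3: (1,3,2) (1,4,2) (1,5,2) (2,3,2) (2,4,2) (2,5,2) (3,4,2) (3,5,2) (4,5,2) — 9.
Crypto=period 4: (1,3,2) (1,4,2) (1,5,2) (2,3,2) (2,4,2) (2,5,2) (3,4,2) (3,5,2) (4,5,2) — 9.
Crypto=period 5: (1,3,2) (1,4,2) (1,5,2) (2,3,2) (2,4,2) (2,5,2) (3,4,2) (3,5,2) (4,5,2) — 9.
Summing: 9 + 9 + 9 = 27.

27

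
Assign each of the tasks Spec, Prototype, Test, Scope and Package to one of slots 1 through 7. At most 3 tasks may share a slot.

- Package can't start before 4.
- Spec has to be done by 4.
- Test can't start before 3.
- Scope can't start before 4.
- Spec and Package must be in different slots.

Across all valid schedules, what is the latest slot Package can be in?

7

Package is available from 4.
Package at 7 is achievable: Prototype in 1; Spec in 1; Scope in 4; Test in 3; Package in 7.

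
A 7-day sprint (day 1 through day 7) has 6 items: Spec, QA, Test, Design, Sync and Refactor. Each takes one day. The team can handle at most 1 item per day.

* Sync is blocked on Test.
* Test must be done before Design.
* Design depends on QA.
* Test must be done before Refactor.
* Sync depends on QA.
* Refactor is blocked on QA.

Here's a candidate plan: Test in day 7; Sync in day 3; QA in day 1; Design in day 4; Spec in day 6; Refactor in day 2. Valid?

No. Test must be done before Refactor is not satisfied.

The team can handle at most 1 item per day — holds.
Test must be done before Refactor — violated.
Test must be done before Design — violated.
Sync depends on QA — holds.
Sync is blocked on Test — violated.
Design depends on QA — holds.
Refactor is blocked on QA — holds.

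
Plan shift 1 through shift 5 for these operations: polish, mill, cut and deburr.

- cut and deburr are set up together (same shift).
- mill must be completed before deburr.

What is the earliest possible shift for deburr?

Precedence pushes deburr to at least shift 2.
deburr at shift 2 is achievable: deburr in shift 2; mill in shift 1; polish in shift 1; cut in shift 2.

shift 2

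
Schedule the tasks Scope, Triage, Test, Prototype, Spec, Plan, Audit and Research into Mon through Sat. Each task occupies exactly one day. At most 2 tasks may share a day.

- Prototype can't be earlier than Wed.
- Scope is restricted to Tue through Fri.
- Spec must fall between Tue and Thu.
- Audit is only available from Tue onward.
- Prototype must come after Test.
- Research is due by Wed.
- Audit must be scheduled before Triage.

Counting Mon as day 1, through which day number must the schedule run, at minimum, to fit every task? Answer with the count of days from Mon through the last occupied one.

4 days

The precedence chain requires at least 2 distinct days.
With at most 2 per day and 8 tasks, at least 4 days are needed.
Prototype can't be placed before Wed — that is day 3 counting from Mon — so the schedule must run through at least 3 days.
4 works (last occupied day: Thu): for example Triage in Thu; Prototype in Wed; Audit in Tue; Spec in Wed; Plan in Thu; Scope in Tue; Test in Mon; Research in Mon.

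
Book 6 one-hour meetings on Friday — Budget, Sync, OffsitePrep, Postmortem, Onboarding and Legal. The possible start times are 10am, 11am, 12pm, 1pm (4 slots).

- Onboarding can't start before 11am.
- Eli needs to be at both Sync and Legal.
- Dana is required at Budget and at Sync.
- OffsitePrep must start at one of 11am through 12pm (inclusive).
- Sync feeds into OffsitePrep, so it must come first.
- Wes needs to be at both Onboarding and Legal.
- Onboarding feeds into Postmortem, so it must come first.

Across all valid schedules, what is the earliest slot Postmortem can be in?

Precedence pushes Postmortem to at least 12pm.
Postmortem at 12pm is achievable: Postmortem=12pm, Sync=10am, Legal=12pm, OffsitePrep=11am, Budget=11am, Onboarding=11am.

12pm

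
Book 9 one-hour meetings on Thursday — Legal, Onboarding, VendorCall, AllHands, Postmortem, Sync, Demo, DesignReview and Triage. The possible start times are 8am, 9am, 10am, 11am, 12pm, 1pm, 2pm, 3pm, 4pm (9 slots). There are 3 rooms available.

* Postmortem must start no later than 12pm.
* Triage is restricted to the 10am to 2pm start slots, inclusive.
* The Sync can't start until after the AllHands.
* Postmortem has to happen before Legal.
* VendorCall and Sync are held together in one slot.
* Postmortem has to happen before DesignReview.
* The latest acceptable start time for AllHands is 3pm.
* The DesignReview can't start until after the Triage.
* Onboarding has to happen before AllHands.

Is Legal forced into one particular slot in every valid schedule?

Legal can be 9am (e.g. Onboarding=8am, Postmortem=8am, Triage=10am, Legal=9am, DesignReview=11am, Demo=8am, AllHands=9am, VendorCall=10am, Sync=10am) or 10am (e.g. Postmortem -> 8am; Triage -> 10am; Demo -> 8am; VendorCall -> 11am; DesignReview -> 11am; Legal -> 10am; Onboarding -> 8am; Sync -> 11am; AllHands -> 9am).

No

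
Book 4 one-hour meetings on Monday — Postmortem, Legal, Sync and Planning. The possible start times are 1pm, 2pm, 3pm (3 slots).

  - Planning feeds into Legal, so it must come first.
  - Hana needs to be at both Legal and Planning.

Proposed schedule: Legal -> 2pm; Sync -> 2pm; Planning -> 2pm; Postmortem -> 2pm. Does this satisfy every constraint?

No. Hana needs to be at both Legal and Planning is not satisfied.

Planning feeds into Legal, so it must come first — violated.
Hana needs to be at both Legal and Planning — violated.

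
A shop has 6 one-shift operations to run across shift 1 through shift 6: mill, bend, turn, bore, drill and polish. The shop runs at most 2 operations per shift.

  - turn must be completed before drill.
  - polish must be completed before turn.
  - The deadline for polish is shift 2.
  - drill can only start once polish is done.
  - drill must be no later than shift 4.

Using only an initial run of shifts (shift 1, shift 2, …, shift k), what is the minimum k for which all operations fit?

The precedence chain requires at least 3 distinct shifts.
With at most 2 per shift and 6 operations, at least 3 shifts are needed.
3 works (last occupied shift: shift 3): for example bore in shift 3; turn in shift 2; polish in shift 1; drill in shift 3; bend in shift 2; mill in shift 1.

3 shifts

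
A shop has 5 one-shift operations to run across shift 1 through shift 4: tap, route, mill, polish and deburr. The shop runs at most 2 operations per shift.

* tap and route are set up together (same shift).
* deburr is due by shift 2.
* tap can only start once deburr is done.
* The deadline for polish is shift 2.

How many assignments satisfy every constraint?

22

Splitting on tap: it can be shift 2 (2), shift 3 (10), shift 4 (10). Listing each branch's schedules as (route, mill, polish, deburr) by shift number:
tap=shift 2: (2,3,1,1) (2,4,1,1) — 2.
tap=shift 3: (3,1,1,2) (3,1,2,1) (3,1,2,2) (3,2,1,1) (3,2,1,2) (3,2,2,1) (3,4,1,1) (3,4,1,2) (3,4,2,1) (3,4,2,2) — 10.
tap=shift 4: (4,1,1,2) (4,1,2,1) (4,1,2,2) (4,2,1,1) (4,2,1,2) (4,2,2,1) (4,3,1,1) (4,3,1,2) (4,3,2,1) (4,3,2,2) — 10.
Summing: 2 + 10 + 10 = 22.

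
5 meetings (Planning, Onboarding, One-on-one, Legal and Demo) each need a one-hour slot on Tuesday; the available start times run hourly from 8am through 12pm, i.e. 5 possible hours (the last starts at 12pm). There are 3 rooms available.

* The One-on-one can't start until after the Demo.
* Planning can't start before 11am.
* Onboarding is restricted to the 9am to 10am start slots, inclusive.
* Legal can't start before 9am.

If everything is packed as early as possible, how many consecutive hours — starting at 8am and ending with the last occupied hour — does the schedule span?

The precedence chain requires at least 2 distinct hours.
With at most 3 per hour and 5 meetings, at least 2 hours are needed.
Planning can't be placed before 11am — that is hour 4 counting from 8am — so the schedule must run through at least 4 hours.
4 works (last occupied hour: 11am): for example Demo=8am, One-on-one=9am, Planning=11am, Legal=9am, Onboarding=9am.

4 hours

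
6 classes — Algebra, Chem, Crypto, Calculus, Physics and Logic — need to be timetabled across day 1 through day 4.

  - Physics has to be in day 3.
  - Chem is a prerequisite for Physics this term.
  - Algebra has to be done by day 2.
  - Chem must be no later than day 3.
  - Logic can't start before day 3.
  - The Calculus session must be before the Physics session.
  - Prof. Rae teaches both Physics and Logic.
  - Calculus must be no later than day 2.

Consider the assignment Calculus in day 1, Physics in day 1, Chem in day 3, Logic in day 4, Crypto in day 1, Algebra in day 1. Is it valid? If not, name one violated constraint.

No. Chem is a prerequisite for Physics this term is not satisfied.

Algebra has to be done by day 2 — holds.
Chem must be no later than day 3 — holds.
Chem is a prerequisite for Physics this term — violated.
The Calculus session must be before the Physics session — violated.
Physics has to be in day 3 — violated.
Logic can't start before day 3 — holds.
Calculus must be no later than day 2 — holds.
Prof. Rae teaches both Physics and Logic — holds.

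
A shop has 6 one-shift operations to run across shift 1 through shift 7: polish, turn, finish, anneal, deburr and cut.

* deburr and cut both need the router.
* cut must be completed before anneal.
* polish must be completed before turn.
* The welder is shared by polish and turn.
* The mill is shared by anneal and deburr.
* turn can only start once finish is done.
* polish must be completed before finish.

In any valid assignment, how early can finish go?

shift 2

Precedence pushes finish to at least shift 2; downstream work caps finish at shift 6.
finish at shift 2 is achievable: polish in shift 1; anneal in shift 2; cut in shift 1; turn in shift 3; deburr in shift 3; finish in shift 2.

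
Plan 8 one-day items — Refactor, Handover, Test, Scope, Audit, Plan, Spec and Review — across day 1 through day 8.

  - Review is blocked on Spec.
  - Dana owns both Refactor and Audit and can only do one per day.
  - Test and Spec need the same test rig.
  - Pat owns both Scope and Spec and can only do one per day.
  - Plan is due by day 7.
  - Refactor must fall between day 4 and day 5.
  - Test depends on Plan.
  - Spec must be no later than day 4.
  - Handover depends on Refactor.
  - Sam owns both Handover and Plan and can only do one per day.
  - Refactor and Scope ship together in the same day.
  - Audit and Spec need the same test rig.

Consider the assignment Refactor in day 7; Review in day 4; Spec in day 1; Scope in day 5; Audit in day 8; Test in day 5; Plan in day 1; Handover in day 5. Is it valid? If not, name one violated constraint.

Handover depends on Refactor — violated.
Plan is due by day 7 — holds.
Spec must be no later than day 4 — holds.
Review is blocked on Spec — holds.
Refactor must fall between day 4 and day 5 — violated.
Pat owns both Scope and Spec and can only do one per day — holds.
Sam owns both Handover and Plan and can only do one per day — holds.
Test and Spec need the same test rig — holds.
Audit and Spec need the same test rig — holds.
Test depends on Plan — holds.
Refactor and Scope ship together in the same day — violated.
Dana owns both Refactor and Audit and can only do one per day — holds.

No — it violates: Handover depends on Refactor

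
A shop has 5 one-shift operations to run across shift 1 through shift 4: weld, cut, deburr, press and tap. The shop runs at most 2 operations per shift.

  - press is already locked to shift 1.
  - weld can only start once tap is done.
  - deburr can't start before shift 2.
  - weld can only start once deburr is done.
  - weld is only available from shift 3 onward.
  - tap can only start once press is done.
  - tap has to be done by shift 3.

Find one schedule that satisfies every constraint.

cut=shift 1; weld=shift 3; deburr=shift 2; press=shift 1; tap=shift 2

Checking: tap(shift 2) before weld(shift 3); press(shift 1) before tap(shift 2); deburr(shift 2) before weld(shift 3); press=shift 1 in [shift 1,shift 1]; tap=shift 2 in [shift 1,shift 3]; weld=shift 3 in [shift 3,shift 4]; deburr=shift 2 in [shift 2,shift 4]; max 2 per shift (cap 2).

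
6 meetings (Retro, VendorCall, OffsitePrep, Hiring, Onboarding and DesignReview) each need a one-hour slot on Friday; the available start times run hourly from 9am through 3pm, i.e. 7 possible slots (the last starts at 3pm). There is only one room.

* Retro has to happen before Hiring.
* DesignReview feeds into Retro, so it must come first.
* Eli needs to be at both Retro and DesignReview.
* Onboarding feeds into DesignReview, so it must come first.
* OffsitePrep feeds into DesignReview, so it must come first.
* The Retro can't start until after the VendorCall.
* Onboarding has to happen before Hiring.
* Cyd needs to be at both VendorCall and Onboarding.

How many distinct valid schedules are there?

56

Splitting on Retro: it can be 1pm (16), 2pm (40). Listing each branch's schedules as (VendorCall, OffsitePrep, Hiring, Onboarding, DesignReview):
Retro=1pm: (9am,10am,2pm,11am,12pm) (9am,10am,3pm,11am,12pm) (9am,11am,2pm,10am,12pm) (9am,11am,3pm,10am,12pm) (10am,9am,2pm,11am,12pm) (10am,9am,3pm,11am,12pm) (10am,11am,2pm,9am,12pm) (10am,11am,3pm,9am,12pm) (11am,9am,2pm,10am,12pm) (11am,9am,3pm,10am,12pm) (11am,10am,2pm,9am,12pm) (11am,10am,3pm,9am,12pm) (12pm,9am,2pm,10am,11am) (12pm,9am,3pm,10am,11am) (12pm,10am,2pm,9am,11am) (12pm,10am,3pm,9am,11am) — 16.
Retro=2pm: (9am,10am,3pm,11am,12pm) (9am,10am,3pm,11am,1pm) (9am,10am,3pm,12pm,1pm) (9am,11am,3pm,10am,12pm) (9am,11am,3pm,10am,1pm) (9am,11am,3pm,12pm,1pm) (9am,12pm,3pm,10am,1pm) (9am,12pm,3pm,11am,1pm) (10am,9am,3pm,11am,12pm) (10am,9am,3pm,11am,1pm) (10am,9am,3pm,12pm,1pm) (10am,11am,3pm,9am,12pm) (10am,11am,3pm,9am,1pm) (10am,11am,3pm,12pm,1pm) (10am,12pm,3pm,9am,1pm) (10am,12pm,3pm,11am,1pm) (11am,9am,3pm,10am,12pm) (11am,9am,3pm,10am,1pm) (11am,9am,3pm,12pm,1pm) (11am,10am,3pm,9am,12pm) (11am,10am,3pm,9am,1pm) (11am,10am,3pm,12pm,1pm) (11am,12pm,3pm,9am,1pm) (11am,12pm,3pm,10am,1pm) (12pm,9am,3pm,10am,11am) (12pm,9am,3pm,10am,1pm) (12pm,9am,3pm,11am,1pm) (12pm,10am,3pm,9am,11am) (12pm,10am,3pm,9am,1pm) (12pm,10am,3pm,11am,1pm) (12pm,11am,3pm,9am,1pm) (12pm,11am,3pm,10am,1pm) (1pm,9am,3pm,10am,11am) (1pm,9am,3pm,10am,12pm) (1pm,9am,3pm,11am,12pm) (1pm,10am,3pm,9am,11am) (1pm,10am,3pm,9am,12pm) (1pm,10am,3pm,11am,12pm) (1pm,11am,3pm,9am,12pm) (1pm,11am,3pm,10am,12pm) — 40.
Summing: 16 + 40 = 56.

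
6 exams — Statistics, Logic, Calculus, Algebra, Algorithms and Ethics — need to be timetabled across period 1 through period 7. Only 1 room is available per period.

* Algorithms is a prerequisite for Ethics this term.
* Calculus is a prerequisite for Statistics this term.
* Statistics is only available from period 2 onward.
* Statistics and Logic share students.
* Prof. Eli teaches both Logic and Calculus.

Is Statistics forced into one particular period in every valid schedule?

Statistics can be period 2 (e.g. Algebra=period 6, Statistics=period 2, Calculus=period 1, Ethics=period 4, Logic=period 5, Algorithms=period 3) or period 3 (e.g. Ethics -> period 4; Calculus -> period 1; Algebra -> period 6; Statistics -> period 3; Algorithms -> period 2; Logic -> period 5).

No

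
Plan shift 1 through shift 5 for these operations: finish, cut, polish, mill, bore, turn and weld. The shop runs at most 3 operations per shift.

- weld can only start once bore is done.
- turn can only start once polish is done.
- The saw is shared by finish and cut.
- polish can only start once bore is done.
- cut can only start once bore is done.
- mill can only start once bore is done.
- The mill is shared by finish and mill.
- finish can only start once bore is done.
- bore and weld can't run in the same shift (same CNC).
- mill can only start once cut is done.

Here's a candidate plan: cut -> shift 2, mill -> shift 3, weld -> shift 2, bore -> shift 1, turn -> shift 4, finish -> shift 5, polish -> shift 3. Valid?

cut can only start once bore is done — holds.
The shop runs at most 3 operations per shift — holds.
The saw is shared by finish and cut — holds.
mill can only start once bore is done — holds.
polish can only start once bore is done — holds.
bore and weld can't run in the same shift (same CNC) — holds.
finish can only start once bore is done — holds.
The mill is shared by finish and mill — holds.
mill can only start once cut is done — holds.
turn can only start once polish is done — holds.
weld can only start once bore is done — holds.

Yes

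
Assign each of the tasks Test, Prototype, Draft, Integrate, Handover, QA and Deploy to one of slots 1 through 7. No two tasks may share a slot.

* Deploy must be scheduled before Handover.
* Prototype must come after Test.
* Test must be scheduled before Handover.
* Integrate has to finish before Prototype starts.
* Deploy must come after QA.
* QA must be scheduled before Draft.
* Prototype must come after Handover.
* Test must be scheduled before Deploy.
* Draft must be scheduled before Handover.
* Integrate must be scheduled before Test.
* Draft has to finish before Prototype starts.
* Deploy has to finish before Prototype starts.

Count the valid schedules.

Splitting on Test: it can be 2 (2), 3 (4), 4 (3). Listing each branch's schedules as (Prototype, Draft, Integrate, Handover, QA, Deploy):
Test=2: (7,4,1,6,3,5) (7,5,1,6,3,4) — 2.
Test=3: (7,4,1,6,2,5) (7,4,2,6,1,5) (7,5,1,6,2,4) (7,5,2,6,1,4) — 4.
Test=4: (7,2,3,6,1,5) (7,3,1,6,2,5) (7,3,2,6,1,5) — 3.
Summing: 2 + 4 + 3 = 9.

9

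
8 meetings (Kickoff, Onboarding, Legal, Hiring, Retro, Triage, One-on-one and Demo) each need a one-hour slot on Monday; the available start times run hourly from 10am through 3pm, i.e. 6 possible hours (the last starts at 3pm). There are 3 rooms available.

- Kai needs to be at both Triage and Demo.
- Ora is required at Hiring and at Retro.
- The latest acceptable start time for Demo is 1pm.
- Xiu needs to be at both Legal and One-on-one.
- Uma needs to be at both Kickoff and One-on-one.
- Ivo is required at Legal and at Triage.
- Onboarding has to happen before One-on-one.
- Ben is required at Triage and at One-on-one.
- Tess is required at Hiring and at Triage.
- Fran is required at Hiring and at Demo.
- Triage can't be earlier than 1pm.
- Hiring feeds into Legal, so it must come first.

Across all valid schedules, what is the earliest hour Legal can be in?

Precedence pushes Legal to at least 11am.
Legal at 11am is achievable: Hiring=10am, Onboarding=10am, One-on-one=12pm, Triage=1pm, Demo=11am, Retro=11am, Kickoff=10am, Legal=11am.

11am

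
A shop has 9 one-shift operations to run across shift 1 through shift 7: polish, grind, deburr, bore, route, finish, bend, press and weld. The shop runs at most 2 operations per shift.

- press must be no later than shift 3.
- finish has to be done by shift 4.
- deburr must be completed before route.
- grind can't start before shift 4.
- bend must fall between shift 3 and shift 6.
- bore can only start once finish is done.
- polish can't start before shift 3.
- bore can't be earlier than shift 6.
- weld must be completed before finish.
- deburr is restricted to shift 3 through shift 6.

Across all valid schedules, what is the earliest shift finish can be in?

Precedence pushes finish to at least shift 2; finish's own window allows nothing later than shift 4.
finish at shift 2 is achievable: weld -> shift 1, press -> shift 1, bend -> shift 3, finish -> shift 2, route -> shift 5, polish -> shift 4, grind -> shift 4, bore -> shift 6, deburr -> shift 3.

shift 2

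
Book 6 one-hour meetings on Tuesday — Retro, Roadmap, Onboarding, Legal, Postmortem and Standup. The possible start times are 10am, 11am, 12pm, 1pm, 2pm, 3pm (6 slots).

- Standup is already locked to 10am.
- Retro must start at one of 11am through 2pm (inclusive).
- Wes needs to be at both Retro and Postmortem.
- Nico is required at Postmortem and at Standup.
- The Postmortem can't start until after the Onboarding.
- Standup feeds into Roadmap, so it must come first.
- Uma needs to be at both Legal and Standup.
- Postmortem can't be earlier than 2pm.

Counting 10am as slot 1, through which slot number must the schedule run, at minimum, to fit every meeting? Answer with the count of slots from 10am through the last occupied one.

The precedence chain requires at least 2 distinct slots.
Postmortem can't be placed before 2pm — that is slot 5 counting from 10am — so the schedule must run through at least 5 slots.
5 works (last occupied slot: 2pm): for example Onboarding in 10am; Roadmap in 11am; Retro in 11am; Standup in 10am; Legal in 11am; Postmortem in 2pm.

5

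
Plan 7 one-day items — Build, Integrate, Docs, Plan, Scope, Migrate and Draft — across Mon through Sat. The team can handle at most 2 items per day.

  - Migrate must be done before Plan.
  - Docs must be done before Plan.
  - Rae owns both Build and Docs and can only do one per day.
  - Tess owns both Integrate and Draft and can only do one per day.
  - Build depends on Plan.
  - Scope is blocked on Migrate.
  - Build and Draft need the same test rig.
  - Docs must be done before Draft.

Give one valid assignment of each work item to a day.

Integrate=Wed; Plan=Tue; Docs=Mon; Migrate=Mon; Draft=Thu; Scope=Tue; Build=Wed

Checking: Migrate(Mon) before Plan(Tue); Plan(Tue) before Build(Wed); Docs(Mon) before Plan(Tue); Docs(Mon) before Draft(Thu); Migrate(Mon) before Scope(Tue); Build(Wed) != Docs(Mon); Integrate(Wed) != Draft(Thu); Build(Wed) != Draft(Thu); max 2 per day (cap 2).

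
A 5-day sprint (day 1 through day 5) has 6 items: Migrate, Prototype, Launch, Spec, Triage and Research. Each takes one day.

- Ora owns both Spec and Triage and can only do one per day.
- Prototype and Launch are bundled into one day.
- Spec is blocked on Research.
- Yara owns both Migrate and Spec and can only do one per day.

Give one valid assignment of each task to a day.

Research=day 1, Prototype=day 1, Migrate=day 1, Spec=day 2, Triage=day 1, Launch=day 1

Checking: Research(day 1) before Spec(day 2); Spec(day 2) != Triage(day 1); Migrate(day 1) != Spec(day 2); Prototype = Launch = day 1.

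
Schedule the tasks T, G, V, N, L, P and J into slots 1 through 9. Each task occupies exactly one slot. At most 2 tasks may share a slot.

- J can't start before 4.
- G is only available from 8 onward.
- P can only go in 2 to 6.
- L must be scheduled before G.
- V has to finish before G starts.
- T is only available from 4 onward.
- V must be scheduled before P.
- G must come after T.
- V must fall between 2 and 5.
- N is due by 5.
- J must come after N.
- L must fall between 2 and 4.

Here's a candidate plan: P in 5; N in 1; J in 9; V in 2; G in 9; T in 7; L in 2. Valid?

G is only available from 8 onward — holds.
L must be scheduled before G — holds.
J must come after N — holds.
P can only go in 2 to 6 — holds.
G must come after T — holds.
V has to finish before G starts — holds.
L must fall between 2 and 4 — holds.
V must be scheduled before P — holds.
N is due by 5 — holds.
J can't start before 4 — holds.
T is only available from 4 onward — holds.
V must fall between 2 and 5 — holds.
At most 2 tasks may share a slot — holds.

Yes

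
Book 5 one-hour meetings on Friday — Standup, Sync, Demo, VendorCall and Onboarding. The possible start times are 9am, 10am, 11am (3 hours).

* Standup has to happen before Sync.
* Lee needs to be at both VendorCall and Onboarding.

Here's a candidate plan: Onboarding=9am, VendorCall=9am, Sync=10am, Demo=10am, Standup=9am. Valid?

Standup has to happen before Sync — holds.
Lee needs to be at both VendorCall and Onboarding — violated.

Invalid. Lee needs to be at both VendorCall and Onboarding.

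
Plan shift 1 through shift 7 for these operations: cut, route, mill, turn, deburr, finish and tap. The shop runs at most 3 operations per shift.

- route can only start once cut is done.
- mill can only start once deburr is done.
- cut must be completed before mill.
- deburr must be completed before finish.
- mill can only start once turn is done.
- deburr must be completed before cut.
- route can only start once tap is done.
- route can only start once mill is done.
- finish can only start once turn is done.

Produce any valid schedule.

tap in shift 1; turn in shift 1; mill in shift 3; route in shift 4; deburr in shift 1; cut in shift 2; finish in shift 2

Checking: turn(shift 1) before mill(shift 3); cut(shift 2) before mill(shift 3); cut(shift 2) before route(shift 4); mill(shift 3) before route(shift 4); turn(shift 1) before finish(shift 2); deburr(shift 1) before mill(shift 3); deburr(shift 1) before cut(shift 2); tap(shift 1) before route(shift 4); deburr(shift 1) before finish(shift 2); max 3 per shift (cap 3).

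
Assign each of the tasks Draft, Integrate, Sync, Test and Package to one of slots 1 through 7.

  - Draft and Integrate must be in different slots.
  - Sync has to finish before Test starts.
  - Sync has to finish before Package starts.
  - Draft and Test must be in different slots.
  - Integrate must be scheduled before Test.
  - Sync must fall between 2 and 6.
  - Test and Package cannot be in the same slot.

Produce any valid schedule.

Integrate -> 1, Package -> 4, Test -> 3, Sync -> 2, Draft -> 2

Checking: Sync(2) before Package(4); Sync(2) before Test(3); Integrate(1) before Test(3); Test(3) != Package(4); Draft(2) != Test(3); Draft(2) != Integrate(1); Sync=2 in [2,6].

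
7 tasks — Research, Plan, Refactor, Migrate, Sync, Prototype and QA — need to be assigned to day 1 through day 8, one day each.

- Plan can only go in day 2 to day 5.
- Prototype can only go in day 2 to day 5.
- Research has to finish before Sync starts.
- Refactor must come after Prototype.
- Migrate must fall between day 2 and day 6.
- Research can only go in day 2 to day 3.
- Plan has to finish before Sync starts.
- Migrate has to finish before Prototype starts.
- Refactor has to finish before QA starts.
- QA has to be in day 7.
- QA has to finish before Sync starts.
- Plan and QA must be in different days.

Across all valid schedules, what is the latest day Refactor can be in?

Precedence pushes Refactor to at least day 4; downstream work caps Refactor at day 6.
Refactor at day 6 is achievable: QA -> day 7, Research -> day 2, Prototype -> day 3, Sync -> day 8, Plan -> day 2, Refactor -> day 6, Migrate -> day 2.

day 6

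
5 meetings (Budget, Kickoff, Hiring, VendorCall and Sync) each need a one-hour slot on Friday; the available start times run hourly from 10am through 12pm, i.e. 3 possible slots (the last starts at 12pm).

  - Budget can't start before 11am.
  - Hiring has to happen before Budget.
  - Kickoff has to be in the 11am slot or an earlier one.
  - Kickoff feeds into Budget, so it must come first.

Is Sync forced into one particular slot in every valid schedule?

Sync can be 10am (e.g. Hiring=10am; Kickoff=10am; Budget=11am; VendorCall=10am; Sync=10am) or 11am (e.g. VendorCall=10am; Budget=11am; Sync=11am; Kickoff=10am; Hiring=10am).

No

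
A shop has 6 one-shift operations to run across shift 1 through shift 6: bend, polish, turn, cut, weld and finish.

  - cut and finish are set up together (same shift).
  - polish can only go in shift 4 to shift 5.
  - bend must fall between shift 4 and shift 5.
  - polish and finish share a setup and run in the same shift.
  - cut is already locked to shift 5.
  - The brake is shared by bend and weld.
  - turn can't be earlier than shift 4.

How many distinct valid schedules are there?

30

Splitting on bend: it can be shift 4 (15), shift 5 (15). Listing each branch's schedules as (polish, turn, cut, weld, finish) by shift number:
bend=shift 4: (5,4,5,1,5) (5,4,5,2,5) (5,4,5,3,5) (5,4,5,5,5) (5,4,5,6,5) (5,5,5,1,5) (5,5,5,2,5) (5,5,5,3,5) (5,5,5,5,5) (5,5,5,6,5) (5,6,5,1,5) (5,6,5,2,5) (5,6,5,3,5) (5,6,5,5,5) (5,6,5,6,5) — 15.
bend=shift 5: (5,4,5,1,5) (5,4,5,2,5) (5,4,5,3,5) (5,4,5,4,5) (5,4,5,6,5) (5,5,5,1,5) (5,5,5,2,5) (5,5,5,3,5) (5,5,5,4,5) (5,5,5,6,5) (5,6,5,1,5) (5,6,5,2,5) (5,6,5,3,5) (5,6,5,4,5) (5,6,5,6,5) — 15.
Summing: 15 + 15 = 30.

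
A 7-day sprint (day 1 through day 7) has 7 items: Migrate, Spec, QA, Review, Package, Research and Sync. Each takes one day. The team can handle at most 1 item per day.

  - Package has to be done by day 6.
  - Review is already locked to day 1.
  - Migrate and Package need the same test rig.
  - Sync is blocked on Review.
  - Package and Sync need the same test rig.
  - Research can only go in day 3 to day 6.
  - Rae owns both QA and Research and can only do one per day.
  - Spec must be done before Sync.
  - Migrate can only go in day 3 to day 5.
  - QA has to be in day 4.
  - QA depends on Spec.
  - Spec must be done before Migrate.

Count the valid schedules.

Splitting on Migrate: it can be day 3 (2), day 5 (3). Listing each branch's schedules as (Spec, QA, Review, Package, Research, Sync) by day number:
Migrate=day 3: (2,4,1,5,6,7) (2,4,1,6,5,7) — 2.
Migrate=day 5: (2,4,1,3,6,7) (2,4,1,6,3,7) (3,4,1,2,6,7) — 3.
Summing: 2 + 3 = 5.

5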